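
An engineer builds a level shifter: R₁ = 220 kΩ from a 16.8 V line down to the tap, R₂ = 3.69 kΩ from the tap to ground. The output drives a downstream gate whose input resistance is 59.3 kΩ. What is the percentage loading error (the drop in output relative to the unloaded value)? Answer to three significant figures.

5.77 %

The divider's output (Thévenin) resistance is R₁‖R₂ = 3.629 kΩ.
Fractional drop under load = R_th/(R_th + R_L) = 3.629 / (3.629 + 59.3) = 0.05767.
So the output falls by 5.77 %.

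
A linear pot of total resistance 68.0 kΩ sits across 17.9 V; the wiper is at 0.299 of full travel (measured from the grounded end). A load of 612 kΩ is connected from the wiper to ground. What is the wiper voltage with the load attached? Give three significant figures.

V ≈ 5.23 V

The wiper splits the pot into (1−α)R = 47.67 kΩ above and αR = 20.33 kΩ below.
Lower section ‖ load = 19.68 kΩ.
V_wiper = 17.9 × 19.68/(47.67 + 19.68) = 5.23 V.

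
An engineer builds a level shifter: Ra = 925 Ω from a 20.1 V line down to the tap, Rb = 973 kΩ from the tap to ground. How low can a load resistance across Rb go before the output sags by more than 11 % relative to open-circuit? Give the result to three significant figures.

R_L(min) ≈ 7.48 kΩ

Output resistance R_th = Ra‖Rb = (925 × 973000)/973900 = 924.1 Ω.
The fractional drop is R_th/(R_th + R_L); requiring this ≤ 0.110 gives R_L ≥ R_th(1/0.110 − 1) = 924.1 × 8.091 = 7.48 kΩ.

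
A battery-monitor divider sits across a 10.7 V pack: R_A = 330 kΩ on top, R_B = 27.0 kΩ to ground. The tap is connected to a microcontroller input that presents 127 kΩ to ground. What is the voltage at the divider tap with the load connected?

The load sits in parallel with R_B: R_B‖R_L = (27.0 × 127) / (27.0 + 127) = 22.27 kΩ.
V_out = 10.7 × 22.27 / (330 + 22.27) = 10.7 × 22.27/352.3 = 0.676 V.

V_out ≈ 0.676 V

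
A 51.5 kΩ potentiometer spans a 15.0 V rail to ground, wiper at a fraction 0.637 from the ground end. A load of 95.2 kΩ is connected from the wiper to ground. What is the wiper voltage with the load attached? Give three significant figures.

The wiper splits the pot into (1−α)R = 18.69 kΩ above and αR = 32.81 kΩ below.
Lower section ‖ load = 24.40 kΩ.
V_wiper = 15.0 × 24.40/(18.69 + 24.40) = 8.49 V.

V ≈ 8.49 V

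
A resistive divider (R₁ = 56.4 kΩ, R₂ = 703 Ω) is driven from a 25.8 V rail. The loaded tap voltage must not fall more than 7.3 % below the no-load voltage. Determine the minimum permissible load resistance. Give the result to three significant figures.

Output resistance R_th = R₁‖R₂ = (56400 × 703)/57100 = 694.3 Ω.
The fractional drop is R_th/(R_th + R_L); requiring this ≤ 0.0730 gives R_L ≥ R_th(1/0.0730 − 1) = 694.3 × 12.70 = 8.82 kΩ.

R_L(min) ≈ 8.82 kΩ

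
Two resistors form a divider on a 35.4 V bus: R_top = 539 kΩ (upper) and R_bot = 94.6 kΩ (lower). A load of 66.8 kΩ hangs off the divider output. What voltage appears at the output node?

The load sits in parallel with R_bot: R_bot‖R_L = (94.6 × 66.8) / (94.6 + 66.8) = 39.15 kΩ.
V_out = 35.4 × 39.15 / (539 + 39.15) = 35.4 × 39.15/578.2 = 2.40 V.
(Unloaded it would have been 5.29 V.)

V_out ≈ 2.40 V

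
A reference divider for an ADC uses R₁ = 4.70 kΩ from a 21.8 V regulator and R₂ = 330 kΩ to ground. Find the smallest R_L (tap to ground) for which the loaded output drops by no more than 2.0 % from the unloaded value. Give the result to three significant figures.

R_L(min) ≈ 227 kΩ

Output resistance R_th = R₁‖R₂ = (4.70 × 330)/334.7 = 4.634 kΩ.
The fractional drop is R_th/(R_th + R_L); requiring this ≤ 0.0200 gives R_L ≥ R_th(1/0.0200 − 1) = 4.634 × 49.00 = 227 kΩ.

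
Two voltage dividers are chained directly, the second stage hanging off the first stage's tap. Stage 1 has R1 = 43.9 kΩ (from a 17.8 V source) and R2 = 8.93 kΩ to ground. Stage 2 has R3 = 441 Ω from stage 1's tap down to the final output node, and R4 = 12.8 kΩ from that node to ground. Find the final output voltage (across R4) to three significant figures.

Stage 2 presents R3+R4 = 13240 Ω as a load on stage 1's tap.
Stage 1's lower leg becomes R2‖(R3+R4) = 5333 Ω, so V_mid = 17.8 × 5333/49230 = 1.928 V.
Stage 2 is itself unloaded: V_out = V_mid × R4/(R3+R4) = 1.928 × 12800/13240 = 1.86 V.

V_out ≈ 1.86 V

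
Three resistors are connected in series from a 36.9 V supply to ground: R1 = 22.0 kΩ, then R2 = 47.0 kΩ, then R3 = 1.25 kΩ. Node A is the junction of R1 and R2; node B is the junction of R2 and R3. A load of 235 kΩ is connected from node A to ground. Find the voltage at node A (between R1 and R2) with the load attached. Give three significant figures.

Below node A the series string R2+R3 = 48.25 kΩ sits in parallel with the 235 kΩ load: 40.03 kΩ.
V_A = 36.9 × 40.03/(22.0 + 40.03) = 23.8 V.

V ≈ 23.8 V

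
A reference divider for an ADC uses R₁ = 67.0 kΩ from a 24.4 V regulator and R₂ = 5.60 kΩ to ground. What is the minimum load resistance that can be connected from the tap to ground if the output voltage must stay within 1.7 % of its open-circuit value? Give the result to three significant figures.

R_L(min) ≈ 299 kΩ

Output resistance R_th = R₁‖R₂ = (67.0 × 5.60)/72.60 = 5.168 kΩ.
The fractional drop is R_th/(R_th + R_L); requiring this ≤ 0.0170 gives R_L ≥ R_th(1/0.0170 − 1) = 5.168 × 57.82 = 299 kΩ.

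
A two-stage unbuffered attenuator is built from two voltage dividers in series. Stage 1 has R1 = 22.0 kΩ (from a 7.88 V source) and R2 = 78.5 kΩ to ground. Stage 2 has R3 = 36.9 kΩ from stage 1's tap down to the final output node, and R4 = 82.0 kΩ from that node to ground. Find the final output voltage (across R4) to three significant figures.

Stage 2 presents R3+R4 = 118.9 kΩ as a load on stage 1's tap.
Stage 1's lower leg becomes R2‖(R3+R4) = 47.28 kΩ, so V_mid = 7.88 × 47.28/69.28 = 5.378 V.
Stage 2 is itself unloaded: V_out = V_mid × R4/(R3+R4) = 5.378 × 82.0/118.9 = 3.71 V.

V_out ≈ 3.71 V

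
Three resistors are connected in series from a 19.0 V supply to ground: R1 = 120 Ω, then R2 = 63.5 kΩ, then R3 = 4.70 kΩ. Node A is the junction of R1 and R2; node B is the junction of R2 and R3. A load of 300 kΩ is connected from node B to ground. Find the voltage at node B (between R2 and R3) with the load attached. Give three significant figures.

V ≈ 1.29 V

At node B, R3 is in parallel with the load: R3‖R_L = 4628 Ω.
Below node A the resistance is R2 + (R3‖R_L) = 68130 Ω, so V_A = 19.0 × 68130/68250 = 18.97 V.
Then V_B = V_A × (R3‖R_L)/(R2 + R3‖R_L) = 18.97 × 4628/68130 = 1.29 V.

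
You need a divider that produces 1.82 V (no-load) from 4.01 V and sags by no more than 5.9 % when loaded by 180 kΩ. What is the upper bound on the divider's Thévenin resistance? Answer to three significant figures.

R_th ≤ 11.3 kΩ

Loading drop = R_th/(R_th + R_L) ≤ 0.0590, so R_th ≤ R_L · ε/(1−ε) = 180 kΩ × 0.0590/0.9410 = 11.3 kΩ.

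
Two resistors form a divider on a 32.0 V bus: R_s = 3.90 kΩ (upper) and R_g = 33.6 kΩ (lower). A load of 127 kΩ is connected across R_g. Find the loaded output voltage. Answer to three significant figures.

The load sits in parallel with R_g: R_g‖R_L = (33.6 × 127) / (33.6 + 127) = 26.57 kΩ.
V_out = 32.0 × 26.57 / (3.90 + 26.57) = 32.0 × 26.57/30.47 = 27.9 V.

V_out ≈ 27.9 V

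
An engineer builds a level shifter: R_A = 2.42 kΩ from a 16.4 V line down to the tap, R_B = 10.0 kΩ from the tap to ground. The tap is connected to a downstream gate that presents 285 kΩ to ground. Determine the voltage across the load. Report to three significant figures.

The load sits in parallel with R_B: R_B‖R_L = (10.0 × 285) / (10.0 + 285) = 9.661 kΩ.
V_out = 16.4 × 9.661 / (2.42 + 9.661) = 16.4 × 9.661/12.08 = 13.1 V.
(Unloaded it would have been 13.2 V.)

V_out ≈ 13.1 V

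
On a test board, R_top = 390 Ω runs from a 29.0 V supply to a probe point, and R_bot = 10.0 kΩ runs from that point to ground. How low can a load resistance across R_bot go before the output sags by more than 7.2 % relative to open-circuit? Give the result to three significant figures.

Output resistance R_th = R_top‖R_bot = (390 × 10000)/10390 = 375.4 Ω.
The fractional drop is R_th/(R_th + R_L); requiring this ≤ 0.0720 gives R_L ≥ R_th(1/0.0720 − 1) = 375.4 × 12.89 = 4.84 kΩ.

R_L(min) ≈ 4.84 kΩ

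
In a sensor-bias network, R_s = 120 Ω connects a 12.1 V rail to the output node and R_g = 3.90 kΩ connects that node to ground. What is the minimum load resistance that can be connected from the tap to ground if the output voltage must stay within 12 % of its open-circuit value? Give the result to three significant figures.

R_L(min) ≈ 854 Ω

Output resistance R_th = R_s‖R_g = (120 × 3900)/4020 = 116.4 Ω.
The fractional drop is R_th/(R_th + R_L); requiring this ≤ 0.120 gives R_L ≥ R_th(1/0.120 − 1) = 116.4 × 7.333 = 854 Ω.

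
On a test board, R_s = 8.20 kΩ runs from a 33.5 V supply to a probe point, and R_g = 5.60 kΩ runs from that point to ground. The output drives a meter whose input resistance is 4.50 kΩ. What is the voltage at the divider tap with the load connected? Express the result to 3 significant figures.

V_out ≈ 7.82 V

The load sits in parallel with R_g: R_g‖R_L = (5.60 × 4.50) / (5.60 + 4.50) = 2.495 kΩ.
V_out = 33.5 × 2.495 / (8.20 + 2.495) = 33.5 × 2.495/10.70 = 7.82 V.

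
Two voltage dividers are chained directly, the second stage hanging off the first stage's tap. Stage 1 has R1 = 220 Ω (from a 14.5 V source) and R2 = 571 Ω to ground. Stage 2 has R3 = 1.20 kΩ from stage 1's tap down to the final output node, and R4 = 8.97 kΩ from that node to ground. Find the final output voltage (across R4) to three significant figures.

V_out ≈ 9.09 V

Stage 2 presents R3+R4 = 10170 Ω as a load on stage 1's tap.
Stage 1's lower leg becomes R2‖(R3+R4) = 540.6 Ω, so V_mid = 14.5 × 540.6/760.6 = 10.31 V.
Stage 2 is itself unloaded: V_out = V_mid × R4/(R3+R4) = 10.31 × 8970/10170 = 9.09 V.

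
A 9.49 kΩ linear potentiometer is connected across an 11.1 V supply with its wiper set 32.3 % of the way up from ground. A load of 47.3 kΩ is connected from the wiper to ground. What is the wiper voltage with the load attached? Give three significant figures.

V ≈ 3.43 V

The wiper splits the pot into (1−α)R = 6.425 kΩ above and αR = 3.065 kΩ below.
Lower section ‖ load = 2.879 kΩ.
V_wiper = 11.1 × 2.879/(6.425 + 2.879) = 3.43 V.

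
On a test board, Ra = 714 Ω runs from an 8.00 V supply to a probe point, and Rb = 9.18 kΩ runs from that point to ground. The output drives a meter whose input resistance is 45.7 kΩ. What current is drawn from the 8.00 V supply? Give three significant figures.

Rb‖R_L = 7644 Ω, so the source sees Ra + Rb‖R_L = 8358 Ω.
I = 8.00 V / 8358 Ω = 0.957 mA.

I ≈ 0.957 mA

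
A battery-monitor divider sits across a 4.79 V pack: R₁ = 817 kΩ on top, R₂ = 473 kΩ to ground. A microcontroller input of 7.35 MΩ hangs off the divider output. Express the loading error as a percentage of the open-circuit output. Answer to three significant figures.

The divider's output (Thévenin) resistance is R₁‖R₂ = 299.6 kΩ.
Fractional drop under load = R_th/(R_th + R_L) = 299.6 / (299.6 + 7350) = 0.03916.
So the output falls by 3.92 %.

3.92 %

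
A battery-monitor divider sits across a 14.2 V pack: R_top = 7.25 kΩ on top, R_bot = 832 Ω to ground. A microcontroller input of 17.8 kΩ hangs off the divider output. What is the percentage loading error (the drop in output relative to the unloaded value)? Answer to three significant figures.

The divider's output (Thévenin) resistance is R_top‖R_bot = 746.3 Ω.
Fractional drop under load = R_th/(R_th + R_L) = 746.3 / (746.3 + 17800) = 0.04024.
So the output falls by 4.02 %.

4.02 %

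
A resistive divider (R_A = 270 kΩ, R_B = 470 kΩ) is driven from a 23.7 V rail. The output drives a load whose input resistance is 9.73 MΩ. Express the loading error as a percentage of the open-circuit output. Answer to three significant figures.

The divider's output (Thévenin) resistance is R_A‖R_B = 171.5 kΩ.
Fractional drop under load = R_th/(R_th + R_L) = 171.5 / (171.5 + 9730) = 0.01732.
So the output falls by 1.73 %.

1.73 %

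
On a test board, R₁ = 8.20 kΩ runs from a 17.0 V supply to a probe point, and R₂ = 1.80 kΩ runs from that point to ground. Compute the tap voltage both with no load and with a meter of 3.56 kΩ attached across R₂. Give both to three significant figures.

Unloaded: 3.06 V; loaded: 2.16 V

Open-circuit: V = 17.0 × 1.80/(8.20 + 1.80) = 3.06 V.
With the load, R₂ becomes R₂‖R_L = 1.196 kΩ, so V = 17.0 × 1.196/9.396 = 2.16 V.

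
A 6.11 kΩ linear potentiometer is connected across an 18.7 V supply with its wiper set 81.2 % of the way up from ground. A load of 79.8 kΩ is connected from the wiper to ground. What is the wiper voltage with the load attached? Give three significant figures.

V ≈ 15.0 V

The wiper splits the pot into (1−α)R = 1.149 kΩ above and αR = 4.961 kΩ below.
Lower section ‖ load = 4.671 kΩ.
V_wiper = 18.7 × 4.671/(1.149 + 4.671) = 15.0 V.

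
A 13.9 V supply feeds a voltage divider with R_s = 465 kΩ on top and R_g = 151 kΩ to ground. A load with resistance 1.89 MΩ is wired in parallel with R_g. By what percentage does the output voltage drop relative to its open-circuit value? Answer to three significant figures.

5.69 %

The divider's output (Thévenin) resistance is R_s‖R_g = 114.0 kΩ.
Fractional drop under load = R_th/(R_th + R_L) = 114.0 / (114.0 + 1890) = 0.05688.
So the output falls by 5.69 %.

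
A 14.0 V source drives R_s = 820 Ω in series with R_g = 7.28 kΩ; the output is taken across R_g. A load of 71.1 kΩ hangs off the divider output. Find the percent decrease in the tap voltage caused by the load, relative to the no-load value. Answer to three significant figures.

The divider's output (Thévenin) resistance is R_s‖R_g = 737.0 Ω.
Fractional drop under load = R_th/(R_th + R_L) = 737.0 / (737.0 + 71100) = 0.01026.
So the output falls by 1.03 %.

1.03 %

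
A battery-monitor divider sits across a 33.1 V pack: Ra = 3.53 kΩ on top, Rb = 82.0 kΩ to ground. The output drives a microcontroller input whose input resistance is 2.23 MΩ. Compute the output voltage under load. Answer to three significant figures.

The load sits in parallel with Rb: Rb‖R_L = (82.0 × 2230) / (82.0 + 2230) = 79.09 kΩ.
V_out = 33.1 × 79.09 / (3.53 + 79.09) = 33.1 × 79.09/82.62 = 31.7 V.
(Unloaded it would have been 31.7 V.)

V_out ≈ 31.7 V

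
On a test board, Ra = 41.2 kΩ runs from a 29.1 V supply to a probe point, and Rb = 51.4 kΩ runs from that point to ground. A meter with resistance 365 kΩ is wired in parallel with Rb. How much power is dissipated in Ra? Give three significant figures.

Total resistance from the source is Ra + (Rb‖R_L) = 86.26 kΩ, so I = 29.1/86.26 kΩ = 0.3374 mA.
P = I²·Ra = (0.3374 mA)² × 41.2 kΩ = 4.69 mW.

P ≈ 4.69 mW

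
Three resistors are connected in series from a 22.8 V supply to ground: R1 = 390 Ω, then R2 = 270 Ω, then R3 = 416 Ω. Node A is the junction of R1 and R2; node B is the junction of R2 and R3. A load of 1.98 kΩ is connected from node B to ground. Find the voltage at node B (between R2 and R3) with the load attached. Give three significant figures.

At node B, R3 is in parallel with the load: R3‖R_L = 343.8 Ω.
Below node A the resistance is R2 + (R3‖R_L) = 613.8 Ω, so V_A = 22.8 × 613.8/1004 = 13.94 V.
Then V_B = V_A × (R3‖R_L)/(R2 + R3‖R_L) = 13.94 × 343.8/613.8 = 7.81 V.

V ≈ 7.81 V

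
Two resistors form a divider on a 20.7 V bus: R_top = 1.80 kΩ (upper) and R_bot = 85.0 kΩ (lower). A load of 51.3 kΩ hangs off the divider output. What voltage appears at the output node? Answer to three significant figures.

V_out ≈ 19.6 V

The load sits in parallel with R_bot: R_bot‖R_L = (85.0 × 51.3) / (85.0 + 51.3) = 31.99 kΩ.
V_out = 20.7 × 31.99 / (1.80 + 31.99) = 20.7 × 31.99/33.79 = 19.6 V.
(Unloaded it would have been 20.3 V.)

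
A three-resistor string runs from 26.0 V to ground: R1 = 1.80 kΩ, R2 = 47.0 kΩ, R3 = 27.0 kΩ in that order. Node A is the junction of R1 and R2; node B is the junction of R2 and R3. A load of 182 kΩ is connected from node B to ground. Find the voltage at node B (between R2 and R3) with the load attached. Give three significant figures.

V ≈ 8.45 V

At node B, R3 is in parallel with the load: R3‖R_L = 23.51 kΩ.
Below node A the resistance is R2 + (R3‖R_L) = 70.51 kΩ, so V_A = 26.0 × 70.51/72.31 = 25.35 V.
Then V_B = V_A × (R3‖R_L)/(R2 + R3‖R_L) = 25.35 × 23.51/70.51 = 8.45 V.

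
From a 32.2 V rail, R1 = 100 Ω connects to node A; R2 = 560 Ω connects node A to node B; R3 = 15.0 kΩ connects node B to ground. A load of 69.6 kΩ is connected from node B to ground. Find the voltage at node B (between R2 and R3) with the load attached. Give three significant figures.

V ≈ 30.6 V

At node B, R3 is in parallel with the load: R3‖R_L = 12340 Ω.
Below node A the resistance is R2 + (R3‖R_L) = 12900 Ω, so V_A = 32.2 × 12900/13000 = 31.95 V.
Then V_B = V_A × (R3‖R_L)/(R2 + R3‖R_L) = 31.95 × 12340/12900 = 30.6 V.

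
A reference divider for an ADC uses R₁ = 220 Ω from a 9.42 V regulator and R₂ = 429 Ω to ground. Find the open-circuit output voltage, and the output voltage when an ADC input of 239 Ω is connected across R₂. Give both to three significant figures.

Open-circuit: V = 9.42 × 429/(220 + 429) = 6.23 V.
With the load, R₂ becomes R₂‖R_L = 153.5 Ω, so V = 9.42 × 153.5/373.5 = 3.87 V.

Unloaded: 6.23 V; loaded: 3.87 V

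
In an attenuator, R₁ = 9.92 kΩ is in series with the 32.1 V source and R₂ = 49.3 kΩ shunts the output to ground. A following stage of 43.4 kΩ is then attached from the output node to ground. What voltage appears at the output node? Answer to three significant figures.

V_out ≈ 22.5 V

The load sits in parallel with R₂: R₂‖R_L = (49.3 × 43.4) / (49.3 + 43.4) = 23.08 kΩ.
V_out = 32.1 × 23.08 / (9.92 + 23.08) = 32.1 × 23.08/33.00 = 22.5 V.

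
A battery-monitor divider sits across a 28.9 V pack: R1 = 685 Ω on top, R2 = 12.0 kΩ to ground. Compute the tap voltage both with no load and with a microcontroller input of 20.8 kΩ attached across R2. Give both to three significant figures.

Unloaded: 27.3 V; loaded: 26.5 V

Open-circuit: V = 28.9 × 12000/(685 + 12000) = 27.3 V.
With the load, R2 becomes R2‖R_L = 7610 Ω, so V = 28.9 × 7610/8295 = 26.5 V.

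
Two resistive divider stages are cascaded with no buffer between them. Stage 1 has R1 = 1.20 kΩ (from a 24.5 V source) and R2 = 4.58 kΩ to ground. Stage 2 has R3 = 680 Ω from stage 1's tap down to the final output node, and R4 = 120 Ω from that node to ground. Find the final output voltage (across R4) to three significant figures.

V_out ≈ 1.33 V

Stage 2 presents R3+R4 = 800.0 Ω as a load on stage 1's tap.
Stage 1's lower leg becomes R2‖(R3+R4) = 681.0 Ω, so V_mid = 24.5 × 681.0/1881 = 8.870 V.
Stage 2 is itself unloaded: V_out = V_mid × R4/(R3+R4) = 8.870 × 120/800.0 = 1.33 V.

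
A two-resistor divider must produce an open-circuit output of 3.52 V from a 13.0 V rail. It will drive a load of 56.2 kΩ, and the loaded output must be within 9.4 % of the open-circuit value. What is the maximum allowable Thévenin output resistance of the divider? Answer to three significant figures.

Loading drop = R_th/(R_th + R_L) ≤ 0.0940, so R_th ≤ R_L · ε/(1−ε) = 56.2 kΩ × 0.0940/0.9060 = 5.83 kΩ.

R_th ≤ 5.83 kΩ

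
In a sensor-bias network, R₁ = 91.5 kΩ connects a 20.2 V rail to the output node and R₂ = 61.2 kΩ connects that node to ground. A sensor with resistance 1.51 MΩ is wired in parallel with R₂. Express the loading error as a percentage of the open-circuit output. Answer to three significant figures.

2.37 %

The divider's output (Thévenin) resistance is R₁‖R₂ = 36.67 kΩ.
Fractional drop under load = R_th/(R_th + R_L) = 36.67 / (36.67 + 1510) = 0.02371.
So the output falls by 2.37 %.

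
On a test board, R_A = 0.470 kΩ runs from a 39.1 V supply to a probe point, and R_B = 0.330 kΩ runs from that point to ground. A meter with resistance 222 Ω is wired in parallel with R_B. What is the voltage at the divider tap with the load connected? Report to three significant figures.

V_out ≈ 8.61 V

The load sits in parallel with R_B: R_B‖R_L = (330 × 222) / (330 + 222) = 132.7 Ω.
V_out = 39.1 × 132.7 / (470 + 132.7) = 39.1 × 132.7/602.7 = 8.61 V.
(Unloaded it would have been 16.1 V.)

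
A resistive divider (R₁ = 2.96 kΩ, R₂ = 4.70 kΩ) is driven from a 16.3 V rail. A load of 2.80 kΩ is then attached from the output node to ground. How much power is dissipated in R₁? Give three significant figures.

P ≈ 35.4 mW

Total resistance from the source is R₁ + (R₂‖R_L) = 4.715 kΩ, so I = 16.3/4.715 kΩ = 3.457 mA.
P = I²·R₁ = (3.457 mA)² × 2.96 kΩ = 35.4 mW.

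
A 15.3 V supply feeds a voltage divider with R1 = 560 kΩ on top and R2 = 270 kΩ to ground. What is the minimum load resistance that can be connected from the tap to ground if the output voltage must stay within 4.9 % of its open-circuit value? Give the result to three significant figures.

R_L(min) ≈ 3.54 MΩ

Output resistance R_th = R1‖R2 = (560 × 270)/830.0 = 182.2 kΩ.
The fractional drop is R_th/(R_th + R_L); requiring this ≤ 0.0490 gives R_L ≥ R_th(1/0.0490 − 1) = 182.2 × 19.41 = 3.54 MΩ.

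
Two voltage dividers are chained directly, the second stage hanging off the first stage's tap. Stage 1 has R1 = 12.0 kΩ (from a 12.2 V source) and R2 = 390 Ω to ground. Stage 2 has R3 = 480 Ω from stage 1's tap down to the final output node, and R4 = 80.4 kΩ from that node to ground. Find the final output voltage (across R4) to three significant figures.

V_out ≈ 0.380 V

Stage 2 presents R3+R4 = 80880 Ω as a load on stage 1's tap.
Stage 1's lower leg becomes R2‖(R3+R4) = 388.1 Ω, so V_mid = 12.2 × 388.1/12390 = 0.3822 V.
Stage 2 is itself unloaded: V_out = V_mid × R4/(R3+R4) = 0.3822 × 80400/80880 = 0.380 V.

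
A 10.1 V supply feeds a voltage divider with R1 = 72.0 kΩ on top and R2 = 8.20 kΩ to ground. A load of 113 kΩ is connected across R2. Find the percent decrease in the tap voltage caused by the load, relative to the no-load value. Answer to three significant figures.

6.12 %

The divider's output (Thévenin) resistance is R1‖R2 = 7.362 kΩ.
Fractional drop under load = R_th/(R_th + R_L) = 7.362 / (7.362 + 113) = 0.06116.
So the output falls by 6.12 %.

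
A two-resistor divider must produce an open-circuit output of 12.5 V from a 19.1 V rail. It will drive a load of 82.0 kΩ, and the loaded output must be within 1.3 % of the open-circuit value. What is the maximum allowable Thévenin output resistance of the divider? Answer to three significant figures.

R_th ≤ 1.08 kΩ

Loading drop = R_th/(R_th + R_L) ≤ 0.0130, so R_th ≤ R_L · ε/(1−ε) = 82.0 kΩ × 0.0130/0.9870 = 1.08 kΩ.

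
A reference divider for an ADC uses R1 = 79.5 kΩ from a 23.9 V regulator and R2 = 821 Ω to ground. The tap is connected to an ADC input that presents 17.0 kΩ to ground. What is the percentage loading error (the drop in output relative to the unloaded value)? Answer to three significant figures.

4.56 %

The divider's output (Thévenin) resistance is R1‖R2 = 812.6 Ω.
Fractional drop under load = R_th/(R_th + R_L) = 812.6 / (812.6 + 17000) = 0.04562.
So the output falls by 4.56 %.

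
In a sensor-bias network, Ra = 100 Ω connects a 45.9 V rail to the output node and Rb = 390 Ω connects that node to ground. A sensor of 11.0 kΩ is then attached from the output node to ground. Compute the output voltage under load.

V_out ≈ 36.3 V

The load sits in parallel with Rb: Rb‖R_L = (390 × 11000) / (390 + 11000) = 376.6 Ω.
V_out = 45.9 × 376.6 / (100 + 376.6) = 45.9 × 376.6/476.6 = 36.3 V.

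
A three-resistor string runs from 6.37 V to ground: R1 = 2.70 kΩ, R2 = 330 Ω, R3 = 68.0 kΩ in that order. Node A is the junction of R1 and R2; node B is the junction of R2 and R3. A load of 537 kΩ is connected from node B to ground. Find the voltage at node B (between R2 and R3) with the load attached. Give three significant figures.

V ≈ 6.07 V

At node B, R3 is in parallel with the load: R3‖R_L = 60360 Ω.
Below node A the resistance is R2 + (R3‖R_L) = 60690 Ω, so V_A = 6.37 × 60690/63390 = 6.099 V.
Then V_B = V_A × (R3‖R_L)/(R2 + R3‖R_L) = 6.099 × 60360/60690 = 6.07 V.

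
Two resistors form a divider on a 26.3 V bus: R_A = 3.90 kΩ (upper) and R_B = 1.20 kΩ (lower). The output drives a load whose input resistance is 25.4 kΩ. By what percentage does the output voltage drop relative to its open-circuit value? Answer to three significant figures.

3.49 %

The divider's output (Thévenin) resistance is R_A‖R_B = 0.9176 kΩ.
Fractional drop under load = R_th/(R_th + R_L) = 0.9176 / (0.9176 + 25.4) = 0.03487.
So the output falls by 3.49 %.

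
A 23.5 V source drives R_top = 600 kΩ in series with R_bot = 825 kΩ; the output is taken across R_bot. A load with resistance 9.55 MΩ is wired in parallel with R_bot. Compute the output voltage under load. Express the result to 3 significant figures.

V_out ≈ 13.1 V

The load sits in parallel with R_bot: R_bot‖R_L = (825 × 9550) / (825 + 9550) = 759.4 kΩ.
V_out = 23.5 × 759.4 / (600 + 759.4) = 23.5 × 759.4/1359 = 13.1 V.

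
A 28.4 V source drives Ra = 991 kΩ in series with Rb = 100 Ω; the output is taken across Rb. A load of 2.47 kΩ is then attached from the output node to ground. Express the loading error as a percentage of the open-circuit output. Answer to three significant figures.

The divider's output (Thévenin) resistance is Ra‖Rb = 99.99 Ω.
Fractional drop under load = R_th/(R_th + R_L) = 99.99 / (99.99 + 2470) = 0.03891.
So the output falls by 3.89 %.

3.89 %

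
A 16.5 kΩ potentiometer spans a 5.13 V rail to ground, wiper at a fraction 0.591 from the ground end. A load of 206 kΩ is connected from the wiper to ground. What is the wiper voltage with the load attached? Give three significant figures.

The wiper splits the pot into (1−α)R = 6.749 kΩ above and αR = 9.752 kΩ below.
Lower section ‖ load = 9.311 kΩ.
V_wiper = 5.13 × 9.311/(6.749 + 9.311) = 2.97 V.

V ≈ 2.97 V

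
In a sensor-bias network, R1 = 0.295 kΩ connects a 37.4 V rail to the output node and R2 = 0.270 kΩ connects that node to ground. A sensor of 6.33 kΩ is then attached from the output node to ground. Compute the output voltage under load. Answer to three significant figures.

V_out ≈ 17.5 V

The load sits in parallel with R2: R2‖R_L = (270 × 6330) / (270 + 6330) = 259.0 Ω.
V_out = 37.4 × 259.0 / (295 + 259.0) = 37.4 × 259.0/554.0 = 17.5 V.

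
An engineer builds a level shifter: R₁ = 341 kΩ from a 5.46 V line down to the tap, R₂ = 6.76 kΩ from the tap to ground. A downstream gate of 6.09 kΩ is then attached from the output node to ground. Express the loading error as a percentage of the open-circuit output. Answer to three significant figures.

Unloaded V = 5.46 × 6.76/347.8 = 0.1061 V.
Loaded: R₂‖R_L = 3.204 kΩ, giving V = 5.46 × 3.204/344.2 = 0.05082 V.
Drop = (0.1061 − 0.05082) / 0.1061 = 52.1 %.

52.1 %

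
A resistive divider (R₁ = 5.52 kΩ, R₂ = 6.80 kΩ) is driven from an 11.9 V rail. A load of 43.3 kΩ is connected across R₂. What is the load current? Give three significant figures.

R₂‖R_L = 5.877 kΩ; V_out = 11.9 × 5.877/11.40 = 6.136 V.
I_L = V_out / R_L = 6.136 / 43.3 kΩ = 0.142 mA.

I_L ≈ 0.142 mA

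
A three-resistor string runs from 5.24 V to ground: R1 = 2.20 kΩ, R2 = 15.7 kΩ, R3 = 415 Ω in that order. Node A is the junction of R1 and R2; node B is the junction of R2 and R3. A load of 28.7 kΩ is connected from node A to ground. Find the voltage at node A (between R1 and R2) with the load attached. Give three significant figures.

V ≈ 4.32 V

Below node A the series string R2+R3 = 16120 Ω sits in parallel with the 28700 Ω load: 10320 Ω.
V_A = 5.24 × 10320/(2200 + 10320) = 4.32 V.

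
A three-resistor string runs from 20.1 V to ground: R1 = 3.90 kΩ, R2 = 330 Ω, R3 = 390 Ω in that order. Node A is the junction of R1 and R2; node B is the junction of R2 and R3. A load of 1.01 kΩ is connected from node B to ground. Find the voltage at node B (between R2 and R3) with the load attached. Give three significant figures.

At node B, R3 is in parallel with the load: R3‖R_L = 281.4 Ω.
Below node A the resistance is R2 + (R3‖R_L) = 611.4 Ω, so V_A = 20.1 × 611.4/4511 = 2.724 V.
Then V_B = V_A × (R3‖R_L)/(R2 + R3‖R_L) = 2.724 × 281.4/611.4 = 1.25 V.

V ≈ 1.25 V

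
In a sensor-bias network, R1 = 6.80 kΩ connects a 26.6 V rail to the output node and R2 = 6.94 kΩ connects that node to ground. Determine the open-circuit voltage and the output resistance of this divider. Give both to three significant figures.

V_th = 13.4 V, R_th = 3.43 kΩ

V_th is the open-circuit tap voltage: 26.6 × 6.94/(6.80 + 6.94) = 13.4 V.
With the supply zeroed, R1 and R2 appear in parallel from the tap: R_th = R1‖R2 = (6.80 × 6.94)/13.74 = 3.43 kΩ.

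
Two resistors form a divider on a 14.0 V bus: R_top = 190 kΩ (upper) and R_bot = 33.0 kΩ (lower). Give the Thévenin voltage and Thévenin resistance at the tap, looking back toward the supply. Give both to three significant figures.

V_th is the open-circuit tap voltage: 14.0 × 33.0/(190 + 33.0) = 2.07 V.
With the supply zeroed, R_top and R_bot appear in parallel from the tap: R_th = R_top‖R_bot = (190 × 33.0)/223.0 = 28.1 kΩ.

V_th = 2.07 V, R_th = 28.1 kΩ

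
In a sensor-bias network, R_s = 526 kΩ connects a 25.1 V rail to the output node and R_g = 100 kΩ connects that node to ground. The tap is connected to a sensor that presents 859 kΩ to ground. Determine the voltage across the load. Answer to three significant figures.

The load sits in parallel with R_g: R_g‖R_L = (100 × 859) / (100 + 859) = 89.57 kΩ.
V_out = 25.1 × 89.57 / (526 + 89.57) = 25.1 × 89.57/615.6 = 3.65 V.
(Unloaded it would have been 4.01 V.)

V_out ≈ 3.65 V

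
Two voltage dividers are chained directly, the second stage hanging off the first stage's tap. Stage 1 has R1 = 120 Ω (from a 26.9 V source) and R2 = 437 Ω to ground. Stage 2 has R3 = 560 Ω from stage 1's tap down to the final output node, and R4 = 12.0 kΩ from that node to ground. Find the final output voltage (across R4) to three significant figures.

V_out ≈ 20.0 V

Stage 2 presents R3+R4 = 12560 Ω as a load on stage 1's tap.
Stage 1's lower leg becomes R2‖(R3+R4) = 422.3 Ω, so V_mid = 26.9 × 422.3/542.3 = 20.95 V.
Stage 2 is itself unloaded: V_out = V_mid × R4/(R3+R4) = 20.95 × 12000/12560 = 20.0 V.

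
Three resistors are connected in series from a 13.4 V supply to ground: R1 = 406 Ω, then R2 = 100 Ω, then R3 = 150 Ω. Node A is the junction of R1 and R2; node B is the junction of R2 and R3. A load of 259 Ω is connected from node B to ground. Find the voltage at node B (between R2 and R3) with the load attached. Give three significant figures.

At node B, R3 is in parallel with the load: R3‖R_L = 94.99 Ω.
Below node A the resistance is R2 + (R3‖R_L) = 195.0 Ω, so V_A = 13.4 × 195.0/601.0 = 4.348 V.
Then V_B = V_A × (R3‖R_L)/(R2 + R3‖R_L) = 4.348 × 94.99/195.0 = 2.12 V.

V ≈ 2.12 V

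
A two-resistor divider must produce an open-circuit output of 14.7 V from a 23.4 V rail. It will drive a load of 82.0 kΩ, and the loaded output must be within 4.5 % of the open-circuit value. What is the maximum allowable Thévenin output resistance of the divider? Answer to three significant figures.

R_th ≤ 3.86 kΩ

Loading drop = R_th/(R_th + R_L) ≤ 0.0450, so R_th ≤ R_L · ε/(1−ε) = 82.0 kΩ × 0.0450/0.9550 = 3.86 kΩ.
(Any R1, R2 with R2/(R1+R2) = 0.628 and R1‖R2 ≤ 3.86 kΩ will meet the spec.)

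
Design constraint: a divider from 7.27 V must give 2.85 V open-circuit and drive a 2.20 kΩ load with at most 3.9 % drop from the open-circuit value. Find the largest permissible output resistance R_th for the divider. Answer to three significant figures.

Loading drop = R_th/(R_th + R_L) ≤ 0.0390, so R_th ≤ R_L · ε/(1−ε) = 2.20 kΩ × 0.0390/0.9610 = 89.3 Ω.

R_th ≤ 89.3 Ω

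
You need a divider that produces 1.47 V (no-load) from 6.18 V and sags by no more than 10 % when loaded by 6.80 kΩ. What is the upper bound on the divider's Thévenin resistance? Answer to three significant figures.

Loading drop = R_th/(R_th + R_L) ≤ 0.100, so R_th ≤ R_L · ε/(1−ε) = 6.80 kΩ × 0.100/0.9000 = 756 Ω.
(Any R1, R2 with R2/(R1+R2) = 0.238 and R1‖R2 ≤ 756 Ω will meet the spec.)

R_th ≤ 756 Ω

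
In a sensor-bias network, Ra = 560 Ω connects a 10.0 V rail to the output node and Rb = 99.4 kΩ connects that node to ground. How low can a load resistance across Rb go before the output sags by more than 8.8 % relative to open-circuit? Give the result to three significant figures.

R_L(min) ≈ 5.77 kΩ

Output resistance R_th = Ra‖Rb = (560 × 99400)/99960 = 556.9 Ω.
The fractional drop is R_th/(R_th + R_L); requiring this ≤ 0.0880 gives R_L ≥ R_th(1/0.0880 − 1) = 556.9 × 10.36 = 5.77 kΩ.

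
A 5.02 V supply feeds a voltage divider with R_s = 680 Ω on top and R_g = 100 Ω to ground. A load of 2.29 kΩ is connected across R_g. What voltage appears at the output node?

V_out ≈ 0.620 V

The load sits in parallel with R_g: R_g‖R_L = (100 × 2290) / (100 + 2290) = 95.82 Ω.
V_out = 5.02 × 95.82 / (680 + 95.82) = 5.02 × 95.82/775.8 = 0.620 V.
(Unloaded it would have been 0.644 V.)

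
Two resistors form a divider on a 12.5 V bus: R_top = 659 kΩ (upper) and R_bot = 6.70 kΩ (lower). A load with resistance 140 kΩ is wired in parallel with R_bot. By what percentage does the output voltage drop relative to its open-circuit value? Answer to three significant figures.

The divider's output (Thévenin) resistance is R_top‖R_bot = 6.633 kΩ.
Fractional drop under load = R_th/(R_th + R_L) = 6.633 / (6.633 + 140) = 0.04523.
So the output falls by 4.52 %.

4.52 %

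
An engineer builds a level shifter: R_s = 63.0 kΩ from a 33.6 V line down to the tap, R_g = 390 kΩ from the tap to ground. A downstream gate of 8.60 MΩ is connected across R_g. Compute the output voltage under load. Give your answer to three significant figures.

V_out ≈ 28.7 V

The load sits in parallel with R_g: R_g‖R_L = (390 × 8600) / (390 + 8600) = 373.1 kΩ.
V_out = 33.6 × 373.1 / (63.0 + 373.1) = 33.6 × 373.1/436.1 = 28.7 V.
(Unloaded it would have been 28.9 V.)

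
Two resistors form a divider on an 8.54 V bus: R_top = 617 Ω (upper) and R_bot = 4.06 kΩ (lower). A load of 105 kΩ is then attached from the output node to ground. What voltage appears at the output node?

The load sits in parallel with R_bot: R_bot‖R_L = (4060 × 105000) / (4060 + 105000) = 3909 Ω.
V_out = 8.54 × 3909 / (617 + 3909) = 8.54 × 3909/4526 = 7.38 V.
(Unloaded it would have been 7.41 V.)

V_out ≈ 7.38 V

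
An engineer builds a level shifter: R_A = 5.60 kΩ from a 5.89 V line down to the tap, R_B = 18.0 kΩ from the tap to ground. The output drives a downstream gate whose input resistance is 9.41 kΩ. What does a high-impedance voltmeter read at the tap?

V_out ≈ 3.09 V

The load sits in parallel with R_B: R_B‖R_L = (18.0 × 9.41) / (18.0 + 9.41) = 6.179 kΩ.
V_out = 5.89 × 6.179 / (5.60 + 6.179) = 5.89 × 6.179/11.78 = 3.09 V.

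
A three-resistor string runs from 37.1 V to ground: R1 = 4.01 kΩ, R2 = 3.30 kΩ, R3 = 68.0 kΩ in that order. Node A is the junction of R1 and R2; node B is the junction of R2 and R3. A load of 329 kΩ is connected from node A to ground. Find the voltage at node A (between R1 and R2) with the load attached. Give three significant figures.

V ≈ 34.7 V

Below node A the series string R2+R3 = 71.30 kΩ sits in parallel with the 329 kΩ load: 58.60 kΩ.
V_A = 37.1 × 58.60/(4.01 + 58.60) = 34.7 V.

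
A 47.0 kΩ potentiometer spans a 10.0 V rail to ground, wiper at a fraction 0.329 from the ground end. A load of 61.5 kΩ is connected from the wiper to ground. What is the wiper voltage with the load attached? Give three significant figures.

V ≈ 2.82 V

The wiper splits the pot into (1−α)R = 31.54 kΩ above and αR = 15.46 kΩ below.
Lower section ‖ load = 12.36 kΩ.
V_wiper = 10.0 × 12.36/(31.54 + 12.36) = 2.82 V.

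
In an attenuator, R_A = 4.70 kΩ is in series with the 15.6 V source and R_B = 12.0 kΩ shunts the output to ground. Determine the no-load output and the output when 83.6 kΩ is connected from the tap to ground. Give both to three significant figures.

Unloaded: 11.2 V; loaded: 10.8 V

Open-circuit: V = 15.6 × 12.0/(4.70 + 12.0) = 11.2 V.
With the load, R_B becomes R_B‖R_L = 10.49 kΩ, so V = 15.6 × 10.49/15.19 = 10.8 V.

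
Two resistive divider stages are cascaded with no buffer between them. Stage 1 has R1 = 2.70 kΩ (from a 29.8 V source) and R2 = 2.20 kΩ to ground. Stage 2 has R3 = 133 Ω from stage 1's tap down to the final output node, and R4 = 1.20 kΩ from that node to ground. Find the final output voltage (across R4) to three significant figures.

V_out ≈ 6.31 V

Stage 2 presents R3+R4 = 1333 Ω as a load on stage 1's tap.
Stage 1's lower leg becomes R2‖(R3+R4) = 830.1 Ω, so V_mid = 29.8 × 830.1/3530 = 7.007 V.
Stage 2 is itself unloaded: V_out = V_mid × R4/(R3+R4) = 7.007 × 1200/1333 = 6.31 V.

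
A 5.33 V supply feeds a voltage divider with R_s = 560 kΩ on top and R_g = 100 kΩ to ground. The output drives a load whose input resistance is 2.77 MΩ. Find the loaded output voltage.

V_out ≈ 0.784 V

The load sits in parallel with R_g: R_g‖R_L = (100 × 2770) / (100 + 2770) = 96.52 kΩ.
V_out = 5.33 × 96.52 / (560 + 96.52) = 5.33 × 96.52/656.5 = 0.784 V.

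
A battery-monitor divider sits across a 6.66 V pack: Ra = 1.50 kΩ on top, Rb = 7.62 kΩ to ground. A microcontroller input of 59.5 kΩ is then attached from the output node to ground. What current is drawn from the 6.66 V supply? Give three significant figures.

I ≈ 0.807 mA

Rb‖R_L = 6.755 kΩ, so the source sees Ra + Rb‖R_L = 8.255 kΩ.
I = 6.66 V / 8.255 kΩ = 0.807 mA.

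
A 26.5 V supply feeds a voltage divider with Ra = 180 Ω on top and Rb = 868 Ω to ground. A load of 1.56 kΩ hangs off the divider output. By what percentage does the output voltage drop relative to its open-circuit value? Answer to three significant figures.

8.72 %

The divider's output (Thévenin) resistance is Ra‖Rb = 149.1 Ω.
Fractional drop under load = R_th/(R_th + R_L) = 149.1 / (149.1 + 1560) = 0.08723.
So the output falls by 8.72 %.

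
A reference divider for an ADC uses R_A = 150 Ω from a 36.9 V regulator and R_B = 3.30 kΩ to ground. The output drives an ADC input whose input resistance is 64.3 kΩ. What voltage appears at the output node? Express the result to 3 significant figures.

The load sits in parallel with R_B: R_B‖R_L = (3300 × 64300) / (3300 + 64300) = 3139 Ω.
V_out = 36.9 × 3139 / (150 + 3139) = 36.9 × 3139/3289 = 35.2 V.

V_out ≈ 35.2 V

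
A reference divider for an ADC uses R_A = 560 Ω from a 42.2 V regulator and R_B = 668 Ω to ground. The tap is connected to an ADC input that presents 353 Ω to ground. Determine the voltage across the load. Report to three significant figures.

V_out ≈ 12.3 V

The load sits in parallel with R_B: R_B‖R_L = (668 × 353) / (668 + 353) = 231.0 Ω.
V_out = 42.2 × 231.0 / (560 + 231.0) = 42.2 × 231.0/791.0 = 12.3 V.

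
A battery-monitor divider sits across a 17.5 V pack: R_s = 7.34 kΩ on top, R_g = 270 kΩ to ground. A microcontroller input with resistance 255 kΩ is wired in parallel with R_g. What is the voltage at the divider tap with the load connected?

The load sits in parallel with R_g: R_g‖R_L = (270 × 255) / (270 + 255) = 131.1 kΩ.
V_out = 17.5 × 131.1 / (7.34 + 131.1) = 17.5 × 131.1/138.5 = 16.6 V.

V_out ≈ 16.6 V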